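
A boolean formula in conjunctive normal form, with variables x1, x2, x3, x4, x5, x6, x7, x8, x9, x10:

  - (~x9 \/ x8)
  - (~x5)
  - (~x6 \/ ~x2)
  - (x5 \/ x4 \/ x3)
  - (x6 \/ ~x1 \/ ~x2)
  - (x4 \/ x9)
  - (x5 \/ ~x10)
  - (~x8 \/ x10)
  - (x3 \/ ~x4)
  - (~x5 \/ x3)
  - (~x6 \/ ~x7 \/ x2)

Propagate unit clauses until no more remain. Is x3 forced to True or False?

Unit clause (~x5) sets x5 = False.
From (x5 \/ ~x10) and x5 = False: x10 = False.
From (x10 \/ ~x8) and x10 = False: x8 = False.
(x8 \/ ~x9): since x8 = False, the clause reduces to (~x9). x9 = False.
(x9 \/ x4) with x9 = False leaves only x4, so x4 = True.
(x3 \/ ~x4): since x4 = True, the clause reduces to (x3). x3 = True.

True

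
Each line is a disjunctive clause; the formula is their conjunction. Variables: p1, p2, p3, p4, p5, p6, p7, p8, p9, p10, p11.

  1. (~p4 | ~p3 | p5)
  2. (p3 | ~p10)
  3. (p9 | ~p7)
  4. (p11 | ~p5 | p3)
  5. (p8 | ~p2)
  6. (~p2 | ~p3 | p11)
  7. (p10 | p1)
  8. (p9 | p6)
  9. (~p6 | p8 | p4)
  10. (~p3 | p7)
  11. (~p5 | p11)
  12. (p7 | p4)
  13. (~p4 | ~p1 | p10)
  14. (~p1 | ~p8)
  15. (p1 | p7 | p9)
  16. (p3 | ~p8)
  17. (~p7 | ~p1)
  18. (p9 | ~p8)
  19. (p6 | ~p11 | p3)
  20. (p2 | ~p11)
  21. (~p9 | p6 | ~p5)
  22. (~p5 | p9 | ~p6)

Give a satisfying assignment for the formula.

p1=F, p2=F, p3=T, p4=F, p5=F, p6=T, p7=T, p8=T, p9=T, p10=T, p11=F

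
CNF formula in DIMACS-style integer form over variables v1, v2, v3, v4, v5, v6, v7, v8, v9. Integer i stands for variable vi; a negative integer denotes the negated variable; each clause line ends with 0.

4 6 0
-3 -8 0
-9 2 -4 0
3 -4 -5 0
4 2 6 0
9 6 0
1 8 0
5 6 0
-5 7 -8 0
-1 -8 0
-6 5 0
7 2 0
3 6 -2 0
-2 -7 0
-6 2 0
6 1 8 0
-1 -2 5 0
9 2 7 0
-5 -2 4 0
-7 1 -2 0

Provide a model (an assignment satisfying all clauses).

v1 = True, v2 = True, v3 = True, v4 = True, v5 = True, v6 = True, v7 = False, v8 = False, v9 = True

Check each clause:
  1. {v6, v4} — v4 is true.
  2. {¬v3, ¬v8} — ¬v8 is true.
  3. {¬v9, ¬v4, v2} — v2 is true.
  4. {¬v5, ¬v4, v3} — v3 is true.
  5. {v6, v2, v4} — v2 is true.
  6. {v9, v6} — v9 is true.
  7. {v1, v8} — v1 is true.
  8. {v6, v5} — v5 is true.
  9. {¬v5, v7, ¬v8} — ¬v8 is true.
  10. {¬v8, ¬v1} — ¬v8 is true.
  11. {¬v6, v5} — v5 is true.
  12. {v7, v2} — v2 is true.
  13. {¬v2, v6, v3} — v3 is true.
  14. {¬v2, ¬v7} — ¬v7 is true.
  15. {v2, ¬v6} — v2 is true.
  16. {v8, v1, v6} — v1 is true.
  17. {¬v2, v5, ¬v1} — v5 is true.
  18. {v2, v7, v9} — v9 is true.
  19. {v4, ¬v5, ¬v2} — v4 is true.
  20. {¬v7, v1, ¬v2} — v1 is true.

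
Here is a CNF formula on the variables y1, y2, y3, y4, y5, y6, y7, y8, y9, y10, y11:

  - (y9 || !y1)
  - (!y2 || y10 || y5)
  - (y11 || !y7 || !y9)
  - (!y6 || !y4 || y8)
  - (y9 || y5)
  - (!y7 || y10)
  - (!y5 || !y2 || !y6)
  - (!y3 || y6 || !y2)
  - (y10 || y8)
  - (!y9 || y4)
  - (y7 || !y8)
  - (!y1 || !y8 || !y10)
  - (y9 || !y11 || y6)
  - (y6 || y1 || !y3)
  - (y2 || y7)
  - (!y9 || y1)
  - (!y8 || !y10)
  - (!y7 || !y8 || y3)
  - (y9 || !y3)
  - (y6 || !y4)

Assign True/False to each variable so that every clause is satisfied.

y1=0, y2=0, y3=0, y4=0, y5=1, y6=1, y7=1, y8=0, y9=0, y10=1, y11=0

Check each clause:
  1. (y9 || !y1) — !y1 is true.
  2. (y5 || y10 || !y2) — y10 is true.
  3. (!y7 || !y9 || y11) — !y9 is true.
  4. (!y4 || y8 || !y6) — !y4 is true.
  5. (y5 || y9) — y5 is true.
  6. (y10 || !y7) — y10 is true.
  7. (!y5 || !y6 || !y2) — !y2 is true.
  8. (y6 || !y3 || !y2) — !y3 is true.
  9. (y8 || y10) — y10 is true.
  10. (y4 || !y9) — !y9 is true.
  11. (!y8 || y7) — !y8 is true.
  12. (!y8 || !y10 || !y1) — !y8 is true.
  13. (y9 || !y11 || y6) — !y11 is true.
  14. (y6 || !y3 || y1) — !y3 is true.
  15. (y7 || y2) — y7 is true.
  16. (y1 || !y9) — !y9 is true.
  17. (!y10 || !y8) — !y8 is true.
  18. (!y8 || !y7 || y3) — !y8 is true.
  19. (!y3 || y9) — !y3 is true.
  20. (!y4 || y6) — !y4 is true.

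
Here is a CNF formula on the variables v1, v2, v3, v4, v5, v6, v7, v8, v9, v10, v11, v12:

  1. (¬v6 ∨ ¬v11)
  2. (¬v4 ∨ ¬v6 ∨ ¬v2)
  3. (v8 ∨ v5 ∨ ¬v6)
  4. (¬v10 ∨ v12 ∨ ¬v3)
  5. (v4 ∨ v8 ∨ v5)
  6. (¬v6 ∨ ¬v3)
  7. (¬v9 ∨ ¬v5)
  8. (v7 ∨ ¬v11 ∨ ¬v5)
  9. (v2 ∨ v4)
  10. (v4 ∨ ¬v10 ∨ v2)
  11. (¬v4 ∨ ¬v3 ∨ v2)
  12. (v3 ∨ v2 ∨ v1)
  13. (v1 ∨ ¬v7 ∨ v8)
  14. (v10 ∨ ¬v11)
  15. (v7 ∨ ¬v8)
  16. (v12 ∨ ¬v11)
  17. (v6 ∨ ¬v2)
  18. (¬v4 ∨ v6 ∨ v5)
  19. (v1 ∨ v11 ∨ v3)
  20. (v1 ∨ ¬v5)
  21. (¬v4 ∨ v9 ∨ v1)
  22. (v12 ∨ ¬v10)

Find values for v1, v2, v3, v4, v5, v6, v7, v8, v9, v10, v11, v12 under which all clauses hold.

v1 occurs only positively in the remaining clauses — set v1 = True.
Set v2 = False and propagate.
  then v4 is forced to True.
  then v3 is forced to False.
Set v5 = True and propagate.
  then v9 is forced to False.
Try v6 = True.
  then v11 is forced to False.
For the remaining variables, v7 = True, v8 = False, v10 = False, v12 = False works.
Every clause has at least one true literal under this assignment.

v1=T, v2=F, v3=F, v4=T, v5=T, v6=T, v7=T, v8=F, v9=F, v10=F, v11=F, v12=F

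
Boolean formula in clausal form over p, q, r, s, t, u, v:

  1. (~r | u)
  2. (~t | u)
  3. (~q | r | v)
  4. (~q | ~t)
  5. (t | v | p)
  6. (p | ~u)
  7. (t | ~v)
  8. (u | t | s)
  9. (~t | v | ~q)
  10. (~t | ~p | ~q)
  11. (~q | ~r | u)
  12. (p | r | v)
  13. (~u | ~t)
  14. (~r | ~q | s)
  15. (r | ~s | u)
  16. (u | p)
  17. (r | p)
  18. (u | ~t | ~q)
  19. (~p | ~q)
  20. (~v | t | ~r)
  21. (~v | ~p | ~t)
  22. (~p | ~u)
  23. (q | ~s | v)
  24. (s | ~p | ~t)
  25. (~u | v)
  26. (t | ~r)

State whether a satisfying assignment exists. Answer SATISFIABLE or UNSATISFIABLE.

t = True:
  propagation gives u=True; an empty clause results — contradiction.
t = False:
  propagation gives v=False, p=True, q=False, u=False; an empty clause results — contradiction.
Every branch closes, so no satisfying assignment exists.

UNSATISFIABLE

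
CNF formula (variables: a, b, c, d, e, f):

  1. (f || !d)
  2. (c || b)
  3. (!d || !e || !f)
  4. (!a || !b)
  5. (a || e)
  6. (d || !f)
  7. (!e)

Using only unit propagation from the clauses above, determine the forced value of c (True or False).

(!e) is a unit clause: e = False.
In (e || a), e is now false; a must hold, so a = True.
In (!b || !a), !a is now false; !b must hold, so b = False.
From (c || b) and b = False: c = True.

True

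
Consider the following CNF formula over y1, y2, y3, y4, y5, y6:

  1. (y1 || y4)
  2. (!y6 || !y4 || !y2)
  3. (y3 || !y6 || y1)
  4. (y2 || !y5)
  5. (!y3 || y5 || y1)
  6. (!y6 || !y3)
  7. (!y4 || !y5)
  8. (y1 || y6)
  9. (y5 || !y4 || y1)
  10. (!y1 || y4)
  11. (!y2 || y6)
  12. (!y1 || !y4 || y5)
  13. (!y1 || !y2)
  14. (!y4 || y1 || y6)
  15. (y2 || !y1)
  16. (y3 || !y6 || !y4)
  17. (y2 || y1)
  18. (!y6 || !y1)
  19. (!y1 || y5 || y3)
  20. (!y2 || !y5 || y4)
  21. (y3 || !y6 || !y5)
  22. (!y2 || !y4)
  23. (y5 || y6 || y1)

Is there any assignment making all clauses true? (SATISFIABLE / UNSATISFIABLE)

UNSATISFIABLE

y1 = True:
  propagation gives y4=True, y5=False; an empty clause results — contradiction.
y1 = False:
  propagation gives y4=True, y5=False; an empty clause results — contradiction.
Every branch closes, so no satisfying assignment exists.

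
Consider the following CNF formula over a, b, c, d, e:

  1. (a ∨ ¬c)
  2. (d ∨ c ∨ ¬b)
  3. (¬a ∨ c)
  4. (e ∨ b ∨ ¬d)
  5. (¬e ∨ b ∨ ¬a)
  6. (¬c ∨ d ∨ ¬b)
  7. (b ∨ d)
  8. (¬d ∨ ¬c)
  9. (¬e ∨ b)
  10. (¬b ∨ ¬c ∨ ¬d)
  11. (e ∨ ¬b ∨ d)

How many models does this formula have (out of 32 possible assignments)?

Satisfying assignments:
  a=F b=T c=F d=T e=F
  a=F b=T c=F d=T e=T
Count: 2.

2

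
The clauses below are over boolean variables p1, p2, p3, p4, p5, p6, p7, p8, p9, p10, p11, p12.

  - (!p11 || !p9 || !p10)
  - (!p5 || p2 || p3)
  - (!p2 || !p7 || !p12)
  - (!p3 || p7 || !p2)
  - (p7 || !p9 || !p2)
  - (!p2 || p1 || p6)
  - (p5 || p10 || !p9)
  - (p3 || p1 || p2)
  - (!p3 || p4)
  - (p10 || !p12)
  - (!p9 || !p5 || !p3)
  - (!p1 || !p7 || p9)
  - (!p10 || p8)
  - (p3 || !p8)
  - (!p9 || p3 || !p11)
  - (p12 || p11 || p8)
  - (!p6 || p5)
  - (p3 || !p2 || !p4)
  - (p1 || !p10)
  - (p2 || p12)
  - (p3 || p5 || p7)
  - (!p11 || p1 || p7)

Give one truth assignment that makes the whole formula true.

p1=True, p2=False, p3=True, p4=True, p5=False, p6=False, p7=True, p8=True, p9=True, p10=True, p11=False, p12=True

Check each clause:
  1. (!p10 || !p9 || !p11) — !p11 is true.
  2. (p2 || p3 || !p5) — p3 is true.
  3. (!p2 || !p12 || !p7) — !p2 is true.
  4. (!p2 || !p3 || p7) — !p2 is true.
  5. (!p9 || p7 || !p2) — p7 is true.
  6. (!p2 || p6 || p1) — p1 is true.
  7. (p10 || p5 || !p9) — p10 is true.
  8. (p3 || p1 || p2) — p1 is true.
  9. (p4 || !p3) — p4 is true.
  10. (p10 || !p12) — p10 is true.
  11. (!p3 || !p5 || !p9) — !p5 is true.
  12. (!p7 || !p1 || p9) — p9 is true.
  13. (p8 || !p10) — p8 is true.
  14. (!p8 || p3) — p3 is true.
  15. (!p11 || !p9 || p3) — p3 is true.
  16. (p11 || p12 || p8) — p8 is true.
  17. (!p6 || p5) — !p6 is true.
  18. (!p2 || !p4 || p3) — p3 is true.
  19. (!p10 || p1) — p1 is true.
  20. (p12 || p2) — p12 is true.
  21. (p3 || p7 || p5) — p3 is true.
  22. (p7 || !p11 || p1) — p1 is true.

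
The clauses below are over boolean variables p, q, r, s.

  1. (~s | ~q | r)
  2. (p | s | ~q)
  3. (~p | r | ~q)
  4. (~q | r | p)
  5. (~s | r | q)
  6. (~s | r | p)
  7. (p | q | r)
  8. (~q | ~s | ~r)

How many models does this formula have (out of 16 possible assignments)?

6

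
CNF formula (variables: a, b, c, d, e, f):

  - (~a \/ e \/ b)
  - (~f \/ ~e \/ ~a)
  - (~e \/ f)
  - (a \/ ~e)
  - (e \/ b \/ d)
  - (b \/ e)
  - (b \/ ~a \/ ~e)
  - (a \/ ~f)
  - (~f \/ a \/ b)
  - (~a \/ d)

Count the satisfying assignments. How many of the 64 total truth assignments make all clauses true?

8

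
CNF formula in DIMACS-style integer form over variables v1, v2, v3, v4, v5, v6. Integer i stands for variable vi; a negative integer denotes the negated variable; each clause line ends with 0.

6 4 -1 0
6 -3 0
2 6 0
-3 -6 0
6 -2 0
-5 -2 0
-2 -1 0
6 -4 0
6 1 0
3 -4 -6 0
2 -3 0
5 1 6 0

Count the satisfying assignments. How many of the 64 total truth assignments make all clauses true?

The models are:
  v1=0 v2=0 v3=0 v4=0 v5=0 v6=1
  v1=0 v2=0 v3=0 v4=0 v5=1 v6=1
  v1=0 v2=1 v3=0 v4=0 v5=0 v6=1
  v1=1 v2=0 v3=0 v4=0 v5=0 v6=1
  v1=1 v2=0 v3=0 v4=0 v5=1 v6=1
That's 5 in total.

5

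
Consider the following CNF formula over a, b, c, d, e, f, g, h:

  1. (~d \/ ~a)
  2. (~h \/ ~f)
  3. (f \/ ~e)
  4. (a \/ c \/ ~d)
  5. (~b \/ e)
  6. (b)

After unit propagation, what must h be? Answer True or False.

False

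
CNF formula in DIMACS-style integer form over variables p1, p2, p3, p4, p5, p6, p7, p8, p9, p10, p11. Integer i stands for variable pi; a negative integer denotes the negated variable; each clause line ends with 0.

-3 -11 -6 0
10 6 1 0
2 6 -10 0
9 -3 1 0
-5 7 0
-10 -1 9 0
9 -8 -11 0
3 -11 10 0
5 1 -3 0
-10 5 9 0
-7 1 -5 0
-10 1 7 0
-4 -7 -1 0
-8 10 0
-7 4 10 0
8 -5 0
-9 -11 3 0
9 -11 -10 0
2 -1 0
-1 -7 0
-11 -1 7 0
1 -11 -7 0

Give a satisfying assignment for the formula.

p1=T, p2=T, p3=F, p4=F, p5=F, p6=T, p7=F, p8=T, p9=T, p10=T, p11=F

p2 occurs only positively in the remaining clauses — set p2 = True.
p11 occurs only negated in the remaining clauses — set p11 = False.
Set p1 = True and propagate.
  then p7 is forced to False.
  then p5 is forced to False.
Try p8 = True.
  then p10 is forced to True.
  then p9 is forced to True.
p3, p4, p6 are now unconstrained; take p3 = False, p4 = False, p6 = True.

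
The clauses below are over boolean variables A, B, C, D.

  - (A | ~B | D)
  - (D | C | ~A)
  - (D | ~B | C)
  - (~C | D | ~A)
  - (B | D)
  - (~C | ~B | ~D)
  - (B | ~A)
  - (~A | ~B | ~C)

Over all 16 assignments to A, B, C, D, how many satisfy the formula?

The models are:
  A=F B=F C=F D=T
  A=F B=F C=T D=T
  A=F B=T C=F D=T
  A=T B=T C=F D=T
That's 4 in total.

4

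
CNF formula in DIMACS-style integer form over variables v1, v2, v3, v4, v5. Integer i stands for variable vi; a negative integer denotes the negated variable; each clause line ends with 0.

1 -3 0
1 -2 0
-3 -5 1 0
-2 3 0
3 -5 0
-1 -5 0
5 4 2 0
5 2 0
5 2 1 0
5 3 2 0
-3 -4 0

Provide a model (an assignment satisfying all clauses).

v1=True, v2=True, v3=True, v4=False, v5=False

Check each clause:
  1. (v1 | ~v3) — v1 is true.
  2. (v1 | ~v2) — v1 is true.
  3. (v1 | ~v5 | ~v3) — v1 is true.
  4. (v3 | ~v2) — v3 is true.
  5. (v3 | ~v5) — v3 is true.
  6. (~v5 | ~v1) — ~v5 is true.
  7. (v2 | v5 | v4) — v2 is true.
  8. (v2 | v5) — v2 is true.
  9. (v1 | v5 | v2) — v1 is true.
  10. (v2 | v5 | v3) — v2 is true.
  11. (~v4 | ~v3) — ~v4 is true.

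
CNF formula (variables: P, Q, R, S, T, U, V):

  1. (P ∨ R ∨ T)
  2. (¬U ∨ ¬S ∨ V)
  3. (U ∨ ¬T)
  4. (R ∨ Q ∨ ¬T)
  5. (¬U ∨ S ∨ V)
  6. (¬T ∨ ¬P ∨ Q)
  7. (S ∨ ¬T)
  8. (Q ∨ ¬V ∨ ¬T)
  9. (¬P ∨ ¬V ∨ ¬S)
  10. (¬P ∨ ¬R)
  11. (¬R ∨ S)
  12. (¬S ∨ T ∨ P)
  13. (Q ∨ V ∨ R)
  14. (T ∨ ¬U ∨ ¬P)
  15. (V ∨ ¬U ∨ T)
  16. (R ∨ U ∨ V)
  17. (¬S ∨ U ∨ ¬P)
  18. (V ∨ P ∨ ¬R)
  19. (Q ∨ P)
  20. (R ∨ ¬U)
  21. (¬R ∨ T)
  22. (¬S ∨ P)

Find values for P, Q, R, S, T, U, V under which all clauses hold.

P = T, Q = F, R = F, S = F, T = F, U = F, V = T

Check each clause:
  1. (R ∨ T ∨ P) — P is true.
  2. (V ∨ ¬U ∨ ¬S) — ¬U is true.
  3. (¬T ∨ U) — ¬T is true.
  4. (Q ∨ R ∨ ¬T) — ¬T is true.
  5. (S ∨ V ∨ ¬U) — ¬U is true.
  6. (Q ∨ ¬T ∨ ¬P) — ¬T is true.
  7. (S ∨ ¬T) — ¬T is true.
  8. (¬T ∨ ¬V ∨ Q) — ¬T is true.
  9. (¬S ∨ ¬P ∨ ¬V) — ¬S is true.
  10. (¬P ∨ ¬R) — ¬R is true.
  11. (¬R ∨ S) — ¬R is true.
  12. (T ∨ ¬S ∨ P) — P is true.
  13. (V ∨ Q ∨ R) — V is true.
  14. (T ∨ ¬P ∨ ¬U) — ¬U is true.
  15. (¬U ∨ V ∨ T) — ¬U is true.
  16. (U ∨ R ∨ V) — V is true.
  17. (¬P ∨ U ∨ ¬S) — ¬S is true.
  18. (P ∨ V ∨ ¬R) — P is true.
  19. (P ∨ Q) — P is true.
  20. (¬U ∨ R) — ¬U is true.
  21. (¬R ∨ T) — ¬R is true.
  22. (¬S ∨ P) — P is true.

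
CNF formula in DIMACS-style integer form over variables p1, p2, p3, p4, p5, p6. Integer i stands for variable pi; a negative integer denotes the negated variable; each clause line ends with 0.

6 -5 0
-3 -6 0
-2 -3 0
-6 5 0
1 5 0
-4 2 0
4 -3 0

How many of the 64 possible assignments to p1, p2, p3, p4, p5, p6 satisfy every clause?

9

Split on p3, then p5.
  p3=T, p5=T: a clause becomes empty — 0.
  p3=T, p5=F: a clause becomes empty — 0.
  p3=F, p5=T: p1 free; 3 ways for (p2,p4,p6) × 2^1 = 6.
  p3=F, p5=F: remaining (p1,p2,p4,p6) ∈ {(T,F,F,F); (T,T,F,F); (T,T,T,F)} — 3.
Total: 0 + 0 + 6 + 3 = 9.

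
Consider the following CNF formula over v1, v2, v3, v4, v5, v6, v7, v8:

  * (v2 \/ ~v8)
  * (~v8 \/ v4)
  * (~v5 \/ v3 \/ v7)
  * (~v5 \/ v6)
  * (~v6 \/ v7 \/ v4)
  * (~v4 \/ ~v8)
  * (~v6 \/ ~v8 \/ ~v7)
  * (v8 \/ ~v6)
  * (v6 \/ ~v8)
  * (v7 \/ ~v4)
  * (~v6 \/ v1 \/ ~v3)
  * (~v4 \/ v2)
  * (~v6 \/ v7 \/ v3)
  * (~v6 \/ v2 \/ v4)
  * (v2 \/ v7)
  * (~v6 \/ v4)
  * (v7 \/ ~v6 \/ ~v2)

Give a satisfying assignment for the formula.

v1=F, v2=T, v3=F, v4=T, v5=F, v6=F, v7=T, v8=F

Check each clause:
  1. (v2 \/ ~v8) — ~v8 is true.
  2. (v4 \/ ~v8) — ~v8 is true.
  3. (~v5 \/ v7 \/ v3) — ~v5 is true.
  4. (v6 \/ ~v5) — ~v5 is true.
  5. (v4 \/ ~v6 \/ v7) — ~v6 is true.
  6. (~v8 \/ ~v4) — ~v8 is true.
  7. (~v8 \/ ~v7 \/ ~v6) — ~v8 is true.
  8. (v8 \/ ~v6) — ~v6 is true.
  9. (~v8 \/ v6) — ~v8 is true.
  10. (~v4 \/ v7) — v7 is true.
  11. (~v6 \/ v1 \/ ~v3) — ~v6 is true.
  12. (v2 \/ ~v4) — v2 is true.
  13. (v7 \/ v3 \/ ~v6) — ~v6 is true.
  14. (v4 \/ ~v6 \/ v2) — v2 is true.
  15. (v2 \/ v7) — v2 is true.
  16. (v4 \/ ~v6) — ~v6 is true.
  17. (~v6 \/ ~v2 \/ v7) — ~v6 is true.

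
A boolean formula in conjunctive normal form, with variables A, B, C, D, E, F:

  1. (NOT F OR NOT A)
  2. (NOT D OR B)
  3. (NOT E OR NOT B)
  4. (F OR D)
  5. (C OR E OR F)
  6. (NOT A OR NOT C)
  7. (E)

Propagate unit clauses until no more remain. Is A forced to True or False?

False

(E) is a unit clause: E = True.
In (NOT B OR NOT E), NOT E is now false; NOT B must hold, so B = False.
(B OR NOT D): since B = False, the clause reduces to (NOT D). D = False.
(F OR D): since D = False, the clause reduces to (F). F = True.
(NOT F OR NOT A) with F = True leaves only NOT A, so A = False.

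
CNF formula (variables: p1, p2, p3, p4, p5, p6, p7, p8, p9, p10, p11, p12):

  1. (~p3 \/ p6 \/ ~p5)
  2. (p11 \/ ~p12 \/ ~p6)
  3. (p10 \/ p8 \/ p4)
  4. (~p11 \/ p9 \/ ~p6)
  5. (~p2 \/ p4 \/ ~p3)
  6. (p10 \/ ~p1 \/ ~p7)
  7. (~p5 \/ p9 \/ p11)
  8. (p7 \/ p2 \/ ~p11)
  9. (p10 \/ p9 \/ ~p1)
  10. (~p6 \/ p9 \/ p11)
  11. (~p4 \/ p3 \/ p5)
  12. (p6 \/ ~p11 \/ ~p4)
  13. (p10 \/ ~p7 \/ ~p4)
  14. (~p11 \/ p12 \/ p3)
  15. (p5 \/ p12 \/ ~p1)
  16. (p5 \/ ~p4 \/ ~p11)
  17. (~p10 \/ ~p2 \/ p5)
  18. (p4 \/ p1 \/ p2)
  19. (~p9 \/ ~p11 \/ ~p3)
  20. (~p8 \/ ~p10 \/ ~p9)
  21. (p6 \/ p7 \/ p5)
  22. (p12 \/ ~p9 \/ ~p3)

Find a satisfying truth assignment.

p1=0, p2=1, p3=0, p4=0, p5=1, p6=1, p7=1, p8=0, p9=1, p10=1, p11=0, p12=0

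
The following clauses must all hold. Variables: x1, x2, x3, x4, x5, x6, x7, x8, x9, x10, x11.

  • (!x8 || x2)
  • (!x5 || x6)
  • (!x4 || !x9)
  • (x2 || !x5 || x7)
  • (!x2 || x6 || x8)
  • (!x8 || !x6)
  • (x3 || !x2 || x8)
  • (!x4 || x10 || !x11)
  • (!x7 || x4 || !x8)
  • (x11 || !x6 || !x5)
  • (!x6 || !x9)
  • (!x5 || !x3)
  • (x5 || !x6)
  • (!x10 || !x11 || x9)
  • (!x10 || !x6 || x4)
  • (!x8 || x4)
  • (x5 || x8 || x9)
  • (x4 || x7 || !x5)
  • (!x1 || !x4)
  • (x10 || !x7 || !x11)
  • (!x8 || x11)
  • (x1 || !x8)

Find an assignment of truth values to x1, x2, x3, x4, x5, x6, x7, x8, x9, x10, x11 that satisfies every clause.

x1=F, x2=F, x3=T, x4=F, x5=F, x6=F, x7=F, x8=F, x9=T, x10=F, x11=T

Check each clause:
  1. (x2 || !x8) — !x8 is true.
  2. (!x5 || x6) — !x5 is true.
  3. (!x9 || !x4) — !x4 is true.
  4. (x7 || x2 || !x5) — !x5 is true.
  5. (x8 || x6 || !x2) — !x2 is true.
  6. (!x8 || !x6) — !x8 is true.
  7. (x8 || !x2 || x3) — x3 is true.
  8. (x10 || !x4 || !x11) — !x4 is true.
  9. (!x7 || !x8 || x4) — !x8 is true.
  10. (!x5 || x11 || !x6) — x11 is true.
  11. (!x9 || !x6) — !x6 is true.
  12. (!x3 || !x5) — !x5 is true.
  13. (!x6 || x5) — !x6 is true.
  14. (!x11 || !x10 || x9) — x9 is true.
  15. (x4 || !x10 || !x6) — !x6 is true.
  16. (x4 || !x8) — !x8 is true.
  17. (x5 || x8 || x9) — x9 is true.
  18. (!x5 || x7 || x4) — !x5 is true.
  19. (!x1 || !x4) — !x4 is true.
  20. (!x11 || !x7 || x10) — !x7 is true.
  21. (x11 || !x8) — !x8 is true.
  22. (x1 || !x8) — !x8 is true.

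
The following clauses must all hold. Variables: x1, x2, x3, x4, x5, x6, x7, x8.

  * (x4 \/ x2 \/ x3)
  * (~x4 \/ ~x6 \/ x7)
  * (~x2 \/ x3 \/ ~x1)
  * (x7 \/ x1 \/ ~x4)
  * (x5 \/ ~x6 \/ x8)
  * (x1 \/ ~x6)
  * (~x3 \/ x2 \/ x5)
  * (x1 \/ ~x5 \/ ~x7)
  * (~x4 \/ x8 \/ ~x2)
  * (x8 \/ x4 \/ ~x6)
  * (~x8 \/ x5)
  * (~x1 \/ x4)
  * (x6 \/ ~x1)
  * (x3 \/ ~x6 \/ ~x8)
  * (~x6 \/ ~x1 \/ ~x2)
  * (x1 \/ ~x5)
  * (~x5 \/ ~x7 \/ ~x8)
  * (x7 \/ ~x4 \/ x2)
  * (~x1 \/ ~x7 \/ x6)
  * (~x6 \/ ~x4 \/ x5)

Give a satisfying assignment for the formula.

Try x1 = True.
  then x4 is forced to True.
  then x6 is forced to True.
  then x7 is forced to True.
  then x2 is forced to False.
  then x5 is forced to True.
  then x8 is forced to False.
x3 is now unconstrained; take x3 = True.
Every clause has at least one true literal under this assignment.
Check each clause:
  1. (x4 \/ x3 \/ x2) — x3 is true.
  2. (~x6 \/ ~x4 \/ x7) — x7 is true.
  3. (x3 \/ ~x1 \/ ~x2) — x3 is true.
  4. (x1 \/ ~x4 \/ x7) — x1 is true.
  5. (x8 \/ ~x6 \/ x5) — x5 is true.
  6. (~x6 \/ x1) — x1 is true.
  7. (x5 \/ ~x3 \/ x2) — x5 is true.
  8. (~x5 \/ ~x7 \/ x1) — x1 is true.
  9. (~x4 \/ x8 \/ ~x2) — ~x2 is true.
  10. (x4 \/ x8 \/ ~x6) — x4 is true.
  11. (~x8 \/ x5) — ~x8 is true.
  12. (x4 \/ ~x1) — x4 is true.
  13. (x6 \/ ~x1) — x6 is true.
  14. (~x6 \/ ~x8 \/ x3) — ~x8 is true.
  15. (~x2 \/ ~x1 \/ ~x6) — ~x2 is true.
  16. (~x5 \/ x1) — x1 is true.
  17. (~x8 \/ ~x7 \/ ~x5) — ~x8 is true.
  18. (~x4 \/ x2 \/ x7) — x7 is true.
  19. (~x7 \/ x6 \/ ~x1) — x6 is true.
  20. (x5 \/ ~x6 \/ ~x4) — x5 is true.

x1=T, x2=F, x3=T, x4=T, x5=T, x6=T, x7=T, x8=F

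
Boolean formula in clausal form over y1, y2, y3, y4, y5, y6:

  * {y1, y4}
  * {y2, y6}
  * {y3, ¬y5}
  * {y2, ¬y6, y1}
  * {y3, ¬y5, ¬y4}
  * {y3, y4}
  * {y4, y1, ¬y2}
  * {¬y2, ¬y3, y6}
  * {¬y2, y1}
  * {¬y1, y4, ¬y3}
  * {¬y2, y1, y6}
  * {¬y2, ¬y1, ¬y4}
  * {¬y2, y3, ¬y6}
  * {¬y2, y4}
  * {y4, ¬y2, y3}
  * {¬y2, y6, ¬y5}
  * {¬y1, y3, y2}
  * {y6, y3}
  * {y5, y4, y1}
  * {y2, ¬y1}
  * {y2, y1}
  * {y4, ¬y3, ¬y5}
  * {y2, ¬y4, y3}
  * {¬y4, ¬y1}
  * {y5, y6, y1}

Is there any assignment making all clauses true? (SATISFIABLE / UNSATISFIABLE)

y2 = True:
  propagation gives y1=True, y4=False; an empty clause results — contradiction.
y2 = False:
  propagation gives y6=True, y1=True; an empty clause results — contradiction.
Every branch closes, so no satisfying assignment exists.

UNSATISFIABLE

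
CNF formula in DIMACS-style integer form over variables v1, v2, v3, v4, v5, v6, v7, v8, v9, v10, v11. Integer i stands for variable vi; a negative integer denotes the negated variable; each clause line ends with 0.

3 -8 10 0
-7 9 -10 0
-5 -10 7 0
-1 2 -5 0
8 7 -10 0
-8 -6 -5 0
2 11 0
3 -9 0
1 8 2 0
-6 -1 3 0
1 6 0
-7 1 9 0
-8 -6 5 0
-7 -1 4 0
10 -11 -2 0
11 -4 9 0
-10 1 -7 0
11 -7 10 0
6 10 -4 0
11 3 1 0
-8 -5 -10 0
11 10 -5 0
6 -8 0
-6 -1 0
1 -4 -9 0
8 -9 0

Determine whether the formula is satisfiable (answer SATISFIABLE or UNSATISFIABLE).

Branch on v1: take v1 = True.
  then v6 is forced to False.
  then v8 is forced to False.
  then v9 is forced to False.
Try v2 = True.
Set v4 = False and propagate.
  then v7 is forced to False.
  then v10 is forced to False.
  then v11 is forced to False.
  then v5 is forced to False.
v3 is now unconstrained; take v3 = False.
So v1 = True, v2 = True, v3 = False, v4 = False, v5 = False, v6 = False, v7 = False, v8 = False, v9 = False, v10 = False, v11 = False is a satisfying assignment.

SATISFIABLE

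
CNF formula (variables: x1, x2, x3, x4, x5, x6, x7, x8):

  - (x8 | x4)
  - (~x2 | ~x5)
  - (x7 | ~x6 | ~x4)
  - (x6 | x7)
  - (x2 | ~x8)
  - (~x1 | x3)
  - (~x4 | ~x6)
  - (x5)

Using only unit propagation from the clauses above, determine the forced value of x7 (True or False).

True

(x5) stands alone — x5 = True.
(~x2 | ~x5): since x5 = True, the clause reduces to (~x2). x2 = False.
(x2 | ~x8) with x2 = False leaves only ~x8, so x8 = False.
From (x4 | x8) and x8 = False: x4 = True.
(~x4 | ~x6) with x4 = True leaves only ~x6, so x6 = False.
From (x7 | x6) and x6 = False: x7 = True.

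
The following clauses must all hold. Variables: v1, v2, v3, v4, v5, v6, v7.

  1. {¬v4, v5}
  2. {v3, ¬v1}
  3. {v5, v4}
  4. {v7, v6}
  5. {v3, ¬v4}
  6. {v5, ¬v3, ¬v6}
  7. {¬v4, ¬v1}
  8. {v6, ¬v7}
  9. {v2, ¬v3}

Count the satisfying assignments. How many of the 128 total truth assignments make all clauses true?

10

Split on v3, then v4.
  v3=T, v4=T: remaining (v1,v2,v5,v6,v7) ∈ {(F,T,T,T,F); (F,T,T,T,T)} — 2.
  v3=T, v4=F: remaining (v1,v2,v5,v6,v7) ∈ {(F,T,T,T,F); (F,T,T,T,T); (T,T,T,T,F); (T,T,T,T,T)} — 4.
  v3=F, v4=T: a clause becomes empty — 0.
  v3=F, v4=F: remaining (v1,v2,v5,v6,v7) ∈ {(F,F,T,T,F); (F,F,T,T,T); (F,T,T,T,F); (F,T,T,T,T)} — 4.
Total: 2 + 4 + 0 + 4 = 10.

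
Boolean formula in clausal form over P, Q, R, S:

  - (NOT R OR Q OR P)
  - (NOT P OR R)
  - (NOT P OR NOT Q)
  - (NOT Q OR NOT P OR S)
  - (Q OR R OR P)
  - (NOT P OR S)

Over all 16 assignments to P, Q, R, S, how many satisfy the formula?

The models are:
  P=0 Q=1 R=0 S=0
  P=0 Q=1 R=0 S=1
  P=0 Q=1 R=1 S=0
  P=0 Q=1 R=1 S=1
  P=1 Q=0 R=1 S=1
That's 5 in total.

5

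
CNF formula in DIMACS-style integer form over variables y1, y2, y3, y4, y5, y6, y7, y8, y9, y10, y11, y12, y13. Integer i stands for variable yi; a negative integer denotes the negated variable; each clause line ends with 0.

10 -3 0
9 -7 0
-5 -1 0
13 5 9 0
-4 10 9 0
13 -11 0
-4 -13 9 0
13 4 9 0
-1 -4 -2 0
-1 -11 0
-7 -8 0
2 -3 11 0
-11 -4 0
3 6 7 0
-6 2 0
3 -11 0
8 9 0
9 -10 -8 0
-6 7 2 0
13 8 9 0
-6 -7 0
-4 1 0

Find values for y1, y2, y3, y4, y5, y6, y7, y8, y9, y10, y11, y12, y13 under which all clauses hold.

Pure literal: y9 appears only positively; assign y9 = True.
Try y1 = False.
  then y4 is forced to False.
Branch on y2: take y2 = False.
  then y6 is forced to False.
Set y3 = False and propagate.
  then y7 is forced to True.
  then y8 is forced to False.
  then y11 is forced to False.
y5, y10, y12, y13 are now unconstrained; take y5 = False, y10 = False, y12 = True, y13 = False.

y1=False, y2=False, y3=False, y4=False, y5=False, y6=False, y7=True, y8=False, y9=True, y10=False, y11=False, y12=True, y13=False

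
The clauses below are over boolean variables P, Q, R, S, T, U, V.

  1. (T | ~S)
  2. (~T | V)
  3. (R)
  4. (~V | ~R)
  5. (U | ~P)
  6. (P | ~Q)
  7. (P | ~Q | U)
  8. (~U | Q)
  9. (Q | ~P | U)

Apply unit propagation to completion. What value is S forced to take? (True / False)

False

(R) is a unit clause: R = True.
From (~V | ~R) and R = True: V = False.
In (V | ~T), V is now false; ~T must hold, so T = False.
(~S | T): since T = False, the clause reduces to (~S). S = False.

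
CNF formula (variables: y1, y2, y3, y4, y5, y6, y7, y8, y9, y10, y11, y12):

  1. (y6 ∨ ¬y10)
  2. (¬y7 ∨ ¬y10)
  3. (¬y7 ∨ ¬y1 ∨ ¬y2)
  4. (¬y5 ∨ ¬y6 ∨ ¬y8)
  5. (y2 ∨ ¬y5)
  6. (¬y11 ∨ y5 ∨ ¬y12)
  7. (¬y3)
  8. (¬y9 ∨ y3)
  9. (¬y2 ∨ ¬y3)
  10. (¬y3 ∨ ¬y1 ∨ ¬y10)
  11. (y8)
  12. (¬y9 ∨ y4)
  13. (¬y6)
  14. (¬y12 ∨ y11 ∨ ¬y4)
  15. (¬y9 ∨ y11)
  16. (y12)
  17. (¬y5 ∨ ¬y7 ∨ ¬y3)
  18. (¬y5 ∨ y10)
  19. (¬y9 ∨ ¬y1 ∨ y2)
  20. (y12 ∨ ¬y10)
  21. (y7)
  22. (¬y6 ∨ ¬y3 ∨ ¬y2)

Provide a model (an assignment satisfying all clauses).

y1=False  y2=True  y3=False  y4=False  y5=False  y6=False  y7=True  y8=True  y9=False  y10=False  y11=False  y12=True

The clause (¬y3) is unit: y3 must be False.
The clause (¬y9) is unit: y9 must be False.
Unit propagation: (y8) forces y8 = True.
(¬y6) is a unit clause, so y6 = False.
(¬y10) is a unit clause, so y10 = False.
The clause (y12) is unit: y12 must be True.
(¬y5) is a unit clause, so y5 = False.
The clause (¬y11) is unit: y11 must be False.
The clause (¬y4) is unit: y4 must be False.
The clause (y7) is unit: y7 must be True.
y1 occurs only negated in the remaining clauses — set y1 = False.
y2 is now unconstrained; take y2 = True.
Every clause has at least one true literal under this assignment.
Check each clause:
  1. (¬y10 ∨ y6) — ¬y10 is true.
  2. (¬y7 ∨ ¬y10) — ¬y10 is true.
  3. (¬y7 ∨ ¬y2 ∨ ¬y1) — ¬y1 is true.
  4. (¬y5 ∨ ¬y6 ∨ ¬y8) — ¬y6 is true.
  5. (y2 ∨ ¬y5) — y2 is true.
  6. (¬y12 ∨ y5 ∨ ¬y11) — ¬y11 is true.
  7. (¬y3) — ¬y3 is true.
  8. (¬y9 ∨ y3) — ¬y9 is true.
  9. (¬y2 ∨ ¬y3) — ¬y3 is true.
  10. (¬y1 ∨ ¬y10 ∨ ¬y3) — ¬y3 is true.
  11. (y8) — y8 is true.
  12. (y4 ∨ ¬y9) — ¬y9 is true.
  13. (¬y6) — ¬y6 is true.
  14. (¬y12 ∨ y11 ∨ ¬y4) — ¬y4 is true.
  15. (¬y9 ∨ y11) — ¬y9 is true.
  16. (y12) — y12 is true.
  17. (¬y5 ∨ ¬y7 ∨ ¬y3) — ¬y5 is true.
  18. (¬y5 ∨ y10) — ¬y5 is true.
  19. (¬y1 ∨ y2 ∨ ¬y9) — y2 is true.
  20. (¬y10 ∨ y12) — y12 is true.
  21. (y7) — y7 is true.
  22. (¬y3 ∨ ¬y2 ∨ ¬y6) — ¬y6 is true.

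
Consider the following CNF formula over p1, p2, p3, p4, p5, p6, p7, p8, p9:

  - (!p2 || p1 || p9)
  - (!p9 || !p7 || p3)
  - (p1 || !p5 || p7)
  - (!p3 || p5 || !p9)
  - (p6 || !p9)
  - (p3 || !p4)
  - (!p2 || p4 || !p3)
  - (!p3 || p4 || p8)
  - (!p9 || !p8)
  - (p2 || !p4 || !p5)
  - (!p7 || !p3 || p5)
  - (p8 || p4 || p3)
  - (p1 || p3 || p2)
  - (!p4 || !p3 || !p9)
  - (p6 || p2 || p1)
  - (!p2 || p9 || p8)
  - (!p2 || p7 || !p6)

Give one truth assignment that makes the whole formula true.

p1 = True, p2 = False, p3 = False, p4 = False, p5 = True, p6 = True, p7 = False, p8 = True, p9 = False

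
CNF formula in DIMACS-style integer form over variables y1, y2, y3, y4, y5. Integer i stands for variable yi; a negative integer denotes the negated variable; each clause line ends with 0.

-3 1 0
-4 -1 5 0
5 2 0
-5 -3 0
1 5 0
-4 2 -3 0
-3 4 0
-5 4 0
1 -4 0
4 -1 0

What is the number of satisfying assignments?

2

The models are:
  y1=T y2=F y3=F y4=T y5=T
  y1=T y2=T y3=F y4=T y5=T
That's 2 in total.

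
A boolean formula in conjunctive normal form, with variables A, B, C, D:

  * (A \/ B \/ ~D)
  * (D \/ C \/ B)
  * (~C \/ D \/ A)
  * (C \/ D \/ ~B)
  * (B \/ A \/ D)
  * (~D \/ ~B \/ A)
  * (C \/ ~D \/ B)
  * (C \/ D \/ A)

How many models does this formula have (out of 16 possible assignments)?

5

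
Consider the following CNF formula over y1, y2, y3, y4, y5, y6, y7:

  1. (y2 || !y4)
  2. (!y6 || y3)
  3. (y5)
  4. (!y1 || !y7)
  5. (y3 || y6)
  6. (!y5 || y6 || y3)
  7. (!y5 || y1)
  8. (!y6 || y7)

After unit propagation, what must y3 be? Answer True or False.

(y5) is a unit clause: y5 = True.
In (!y5 || y1), !y5 is now false; y1 must hold, so y1 = True.
From (!y1 || !y7) and y1 = True: y7 = False.
In (y7 || !y6), y7 is now false; !y6 must hold, so y6 = False.
(y3 || y6) with y6 = False leaves only y3, so y3 = True.

True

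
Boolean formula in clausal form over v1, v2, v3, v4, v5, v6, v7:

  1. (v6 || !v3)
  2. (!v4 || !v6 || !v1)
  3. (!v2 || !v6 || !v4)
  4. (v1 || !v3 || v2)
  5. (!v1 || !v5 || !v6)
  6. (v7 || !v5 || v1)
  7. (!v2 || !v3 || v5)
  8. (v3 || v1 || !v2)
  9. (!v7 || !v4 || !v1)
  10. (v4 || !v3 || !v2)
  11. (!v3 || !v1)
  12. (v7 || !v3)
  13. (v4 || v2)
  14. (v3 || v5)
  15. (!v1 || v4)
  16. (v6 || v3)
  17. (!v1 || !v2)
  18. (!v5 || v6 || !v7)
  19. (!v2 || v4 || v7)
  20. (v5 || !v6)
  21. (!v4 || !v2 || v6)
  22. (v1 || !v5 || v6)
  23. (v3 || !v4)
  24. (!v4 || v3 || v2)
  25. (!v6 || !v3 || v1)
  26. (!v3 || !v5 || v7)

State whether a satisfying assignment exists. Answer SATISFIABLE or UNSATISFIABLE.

UNSATISFIABLE

v3 = True:
  propagation gives v6=True, v1=False; an empty clause results — contradiction.
v3 = False:
  propagation gives v5=True, v6=True, v1=False, v7=True; an empty clause results — contradiction.
Every branch closes, so no satisfying assignment exists.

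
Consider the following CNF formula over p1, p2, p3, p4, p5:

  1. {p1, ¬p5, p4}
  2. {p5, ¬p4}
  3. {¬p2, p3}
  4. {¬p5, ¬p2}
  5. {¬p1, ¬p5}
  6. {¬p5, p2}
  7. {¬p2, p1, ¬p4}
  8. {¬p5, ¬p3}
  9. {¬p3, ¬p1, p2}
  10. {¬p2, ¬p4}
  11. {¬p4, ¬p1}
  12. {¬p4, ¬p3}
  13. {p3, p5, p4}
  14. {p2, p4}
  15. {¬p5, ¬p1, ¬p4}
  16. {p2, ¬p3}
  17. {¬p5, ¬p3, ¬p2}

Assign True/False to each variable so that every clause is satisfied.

Try p1 = True.
  then p5 is forced to False.
  then p4 is forced to False.
  then p3 is forced to True.
  then p2 is forced to True.

p1=True  p2=True  p3=True  p4=False  p5=False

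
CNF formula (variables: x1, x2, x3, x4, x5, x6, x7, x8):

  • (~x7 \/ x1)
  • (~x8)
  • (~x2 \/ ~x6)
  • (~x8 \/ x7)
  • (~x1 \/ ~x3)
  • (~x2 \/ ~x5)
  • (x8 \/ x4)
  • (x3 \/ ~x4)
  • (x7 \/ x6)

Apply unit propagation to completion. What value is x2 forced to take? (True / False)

False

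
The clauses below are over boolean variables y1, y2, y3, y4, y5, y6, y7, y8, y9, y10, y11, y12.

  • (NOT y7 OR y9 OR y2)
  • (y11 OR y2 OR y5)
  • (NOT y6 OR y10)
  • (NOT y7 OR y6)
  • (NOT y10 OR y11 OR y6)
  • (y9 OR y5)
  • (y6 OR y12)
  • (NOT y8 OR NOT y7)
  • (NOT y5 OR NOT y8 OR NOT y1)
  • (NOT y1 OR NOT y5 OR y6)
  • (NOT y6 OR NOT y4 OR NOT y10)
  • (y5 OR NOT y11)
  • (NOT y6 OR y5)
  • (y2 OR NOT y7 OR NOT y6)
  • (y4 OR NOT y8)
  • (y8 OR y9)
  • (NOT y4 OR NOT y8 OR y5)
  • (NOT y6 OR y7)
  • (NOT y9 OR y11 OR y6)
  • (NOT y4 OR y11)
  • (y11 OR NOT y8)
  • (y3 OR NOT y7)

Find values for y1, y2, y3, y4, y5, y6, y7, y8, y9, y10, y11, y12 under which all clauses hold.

y1 occurs only negated in the remaining clauses — set y1 = False.
Pure literal: y2 appears only positively; assign y2 = True.
Set y3 = True and propagate.
Branch on y4: take y4 = False.
  then y8 is forced to False.
  then y9 is forced to True.
The remaining clauses are satisfied by y5 = True, y6 = False, y7 = False, y10 = True, y11 = True, y12 = True.

y1 = 0, y2 = 1, y3 = 1, y4 = 0, y5 = 1, y6 = 0, y7 = 0, y8 = 0, y9 = 1, y10 = 1, y11 = 1, y12 = 1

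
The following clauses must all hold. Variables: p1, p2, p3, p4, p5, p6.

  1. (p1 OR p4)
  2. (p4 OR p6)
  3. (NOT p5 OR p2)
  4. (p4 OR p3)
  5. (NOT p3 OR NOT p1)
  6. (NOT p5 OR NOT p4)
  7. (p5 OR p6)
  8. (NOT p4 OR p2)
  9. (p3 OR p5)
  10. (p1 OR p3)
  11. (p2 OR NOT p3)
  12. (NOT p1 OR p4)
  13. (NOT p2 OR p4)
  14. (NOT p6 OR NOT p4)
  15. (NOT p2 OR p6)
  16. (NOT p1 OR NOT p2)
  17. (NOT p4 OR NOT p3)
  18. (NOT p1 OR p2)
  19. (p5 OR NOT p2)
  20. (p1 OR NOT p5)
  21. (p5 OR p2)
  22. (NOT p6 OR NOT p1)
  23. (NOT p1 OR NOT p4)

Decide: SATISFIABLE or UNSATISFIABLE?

UNSATISFIABLE

p4 = True:
  propagation gives p5=False, p6=True; an empty clause results — contradiction.
p4 = False:
  propagation gives p1=True; an empty clause results — contradiction.
Every branch closes, so no satisfying assignment exists.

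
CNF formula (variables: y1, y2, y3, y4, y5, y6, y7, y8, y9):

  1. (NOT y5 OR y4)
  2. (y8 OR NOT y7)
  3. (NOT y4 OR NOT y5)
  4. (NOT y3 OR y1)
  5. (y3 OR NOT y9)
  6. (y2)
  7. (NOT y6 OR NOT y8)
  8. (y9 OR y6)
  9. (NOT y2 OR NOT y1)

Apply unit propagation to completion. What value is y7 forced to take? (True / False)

False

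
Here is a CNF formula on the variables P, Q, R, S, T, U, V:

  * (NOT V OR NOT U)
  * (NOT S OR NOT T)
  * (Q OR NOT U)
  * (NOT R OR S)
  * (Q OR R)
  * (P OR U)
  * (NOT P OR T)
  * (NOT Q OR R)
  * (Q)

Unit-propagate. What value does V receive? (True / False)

(Q) is a unit clause: Q = True.
(R OR NOT Q) with Q = True leaves only R, so R = True.
(NOT R OR S): since R = True, the clause reduces to (S). S = True.
(NOT S OR NOT T): since S = True, the clause reduces to (NOT T). T = False.
From (NOT P OR T) and T = False: P = False.
(P OR U): since P = False, the clause reduces to (U). U = True.
(NOT U OR NOT V) with U = True leaves only NOT V, so V = False.

False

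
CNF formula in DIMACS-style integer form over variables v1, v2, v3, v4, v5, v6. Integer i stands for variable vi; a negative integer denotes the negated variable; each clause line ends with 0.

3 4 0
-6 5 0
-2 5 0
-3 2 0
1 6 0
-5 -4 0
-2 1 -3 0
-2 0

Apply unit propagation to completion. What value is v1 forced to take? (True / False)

True

(¬v2) stands alone — v2 = False.
From (v2 ∨ ¬v3) and v2 = False: v3 = False.
(v3 ∨ v4) with v3 = False leaves only v4, so v4 = True.
In (¬v5 ∨ ¬v4), ¬v4 is now false; ¬v5 must hold, so v5 = False.
From (¬v6 ∨ v5) and v5 = False: v6 = False.
In (v6 ∨ v1), v6 is now false; v1 must hold, so v1 = True.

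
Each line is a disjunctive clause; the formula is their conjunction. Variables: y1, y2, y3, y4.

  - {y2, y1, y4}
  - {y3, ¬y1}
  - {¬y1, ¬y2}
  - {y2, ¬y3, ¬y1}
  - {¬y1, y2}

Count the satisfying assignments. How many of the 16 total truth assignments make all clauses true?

Satisfying assignments:
  y1=F y2=F y3=F y4=T
  y1=F y2=F y3=T y4=T
  y1=F y2=T y3=F y4=F
  y1=F y2=T y3=F y4=T
  y1=F y2=T y3=T y4=F
  y1=F y2=T y3=T y4=T
That's 6 in total.

6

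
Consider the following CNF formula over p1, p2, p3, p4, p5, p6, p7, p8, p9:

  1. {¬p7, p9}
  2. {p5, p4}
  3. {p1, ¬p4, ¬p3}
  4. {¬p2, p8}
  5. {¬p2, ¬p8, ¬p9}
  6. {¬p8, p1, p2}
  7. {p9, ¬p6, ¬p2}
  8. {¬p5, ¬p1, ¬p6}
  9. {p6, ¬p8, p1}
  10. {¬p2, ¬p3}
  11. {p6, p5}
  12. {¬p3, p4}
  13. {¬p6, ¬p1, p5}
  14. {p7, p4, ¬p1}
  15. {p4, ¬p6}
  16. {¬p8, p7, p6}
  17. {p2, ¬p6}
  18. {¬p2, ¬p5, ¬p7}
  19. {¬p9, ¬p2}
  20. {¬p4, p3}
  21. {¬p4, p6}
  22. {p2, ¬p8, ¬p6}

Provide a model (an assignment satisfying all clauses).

p1 = F, p2 = F, p3 = F, p4 = F, p5 = T, p6 = F, p7 = F, p8 = F, p9 = T

Branch on p1: take p1 = False.
Branch on p2: take p2 = False.
  then p8 is forced to False.
  then p6 is forced to False.
  then p5 is forced to True.
  then p4 is forced to False.
  then p3 is forced to False.
The remaining clauses are satisfied by p7 = False, p9 = True.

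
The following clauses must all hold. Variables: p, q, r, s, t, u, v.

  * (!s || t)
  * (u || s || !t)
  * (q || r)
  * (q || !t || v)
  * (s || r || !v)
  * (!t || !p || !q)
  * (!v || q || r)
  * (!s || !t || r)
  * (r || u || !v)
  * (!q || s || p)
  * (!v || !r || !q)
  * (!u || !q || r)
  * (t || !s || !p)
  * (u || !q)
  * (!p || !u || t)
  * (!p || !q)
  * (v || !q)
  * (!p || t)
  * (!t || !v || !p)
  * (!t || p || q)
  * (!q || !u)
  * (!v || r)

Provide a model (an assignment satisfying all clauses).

p = False  q = False  r = True  s = False  t = False  u = True  v = True

Check each clause:
  1. (t || !s) — !s is true.
  2. (u || s || !t) — !t is true.
  3. (r || q) — r is true.
  4. (!t || v || q) — !t is true.
  5. (r || s || !v) — r is true.
  6. (!q || !p || !t) — !t is true.
  7. (q || r || !v) — r is true.
  8. (!s || r || !t) — r is true.
  9. (!v || u || r) — r is true.
  10. (s || p || !q) — !q is true.
  11. (!v || !q || !r) — !q is true.
  12. (!u || !q || r) — r is true.
  13. (!p || !s || t) — !s is true.
  14. (!q || u) — u is true.
  15. (t || !p || !u) — !p is true.
  16. (!p || !q) — !q is true.
  17. (v || !q) — !q is true.
  18. (t || !p) — !p is true.
  19. (!v || !p || !t) — !t is true.
  20. (p || q || !t) — !t is true.
  21. (!q || !u) — !q is true.
  22. (!v || r) — r is true.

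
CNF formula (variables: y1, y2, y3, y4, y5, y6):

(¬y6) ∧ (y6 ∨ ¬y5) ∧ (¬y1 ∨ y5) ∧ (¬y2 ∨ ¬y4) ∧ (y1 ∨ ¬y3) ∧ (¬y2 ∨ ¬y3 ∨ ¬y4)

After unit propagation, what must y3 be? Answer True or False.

Unit clause (¬y6) sets y6 = False.
(¬y5 ∨ y6) with y6 = False leaves only ¬y5, so y5 = False.
In (¬y1 ∨ y5), y5 is now false; ¬y1 must hold, so y1 = False.
(y1 ∨ ¬y3): since y1 = False, the clause reduces to (¬y3). y3 = False.

False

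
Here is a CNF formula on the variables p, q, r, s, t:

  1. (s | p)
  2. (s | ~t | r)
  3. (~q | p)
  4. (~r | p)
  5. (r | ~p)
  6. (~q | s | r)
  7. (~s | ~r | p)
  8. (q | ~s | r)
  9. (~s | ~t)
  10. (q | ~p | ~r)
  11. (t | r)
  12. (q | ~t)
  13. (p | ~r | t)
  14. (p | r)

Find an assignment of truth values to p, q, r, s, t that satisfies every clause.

p = T, q = T, r = T, s = T, t = F

Branch on p: take p = True.
  then r is forced to True.
  then q is forced to True.
Branch on s: take s = True.
  then t is forced to False.
Every clause has at least one true literal under this assignment.
Check each clause:
  1. (p | s) — p is true.
  2. (~t | r | s) — r is true.
  3. (p | ~q) — p is true.
  4. (~r | p) — p is true.
  5. (~p | r) — r is true.
  6. (r | s | ~q) — r is true.
  7. (~s | ~r | p) — p is true.
  8. (~s | r | q) — q is true.
  9. (~s | ~t) — ~t is true.
  10. (~p | q | ~r) — q is true.
  11. (t | r) — r is true.
  12. (~t | q) — q is true.
  13. (t | p | ~r) — p is true.
  14. (r | p) — p is true.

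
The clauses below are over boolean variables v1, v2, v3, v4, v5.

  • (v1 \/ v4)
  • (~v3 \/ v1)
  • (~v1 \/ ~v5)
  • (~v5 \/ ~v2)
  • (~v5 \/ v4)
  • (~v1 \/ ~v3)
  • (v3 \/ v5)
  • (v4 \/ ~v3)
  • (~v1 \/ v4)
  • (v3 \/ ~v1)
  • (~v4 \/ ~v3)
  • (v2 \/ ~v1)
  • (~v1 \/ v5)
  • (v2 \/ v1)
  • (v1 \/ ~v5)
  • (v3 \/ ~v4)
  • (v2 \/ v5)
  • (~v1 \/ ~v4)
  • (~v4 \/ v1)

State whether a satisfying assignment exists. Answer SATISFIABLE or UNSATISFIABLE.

UNSATISFIABLE

v1 = True:
  propagation gives v5=False; an empty clause results — contradiction.
v1 = False:
  propagation gives v4=True; an empty clause results — contradiction.
Every branch closes, so no satisfying assignment exists.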